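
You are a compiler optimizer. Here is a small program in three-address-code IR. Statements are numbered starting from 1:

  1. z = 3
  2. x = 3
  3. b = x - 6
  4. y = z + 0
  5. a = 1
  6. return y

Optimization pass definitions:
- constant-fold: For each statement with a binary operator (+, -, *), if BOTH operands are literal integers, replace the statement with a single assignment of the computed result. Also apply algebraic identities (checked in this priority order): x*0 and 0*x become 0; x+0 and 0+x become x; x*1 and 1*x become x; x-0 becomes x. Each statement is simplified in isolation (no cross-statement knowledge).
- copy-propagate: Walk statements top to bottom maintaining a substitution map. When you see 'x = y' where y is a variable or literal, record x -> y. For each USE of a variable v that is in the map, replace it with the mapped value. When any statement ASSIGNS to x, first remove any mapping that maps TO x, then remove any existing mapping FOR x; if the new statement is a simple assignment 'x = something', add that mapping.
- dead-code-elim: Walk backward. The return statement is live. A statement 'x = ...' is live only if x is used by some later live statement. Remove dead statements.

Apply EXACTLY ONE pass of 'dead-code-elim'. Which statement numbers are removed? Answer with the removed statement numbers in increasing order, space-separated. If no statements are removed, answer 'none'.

Backward liveness scan:
Stmt 1 'z = 3': KEEP (z is live); live-in = []
Stmt 2 'x = 3': DEAD (x not in live set ['z'])
Stmt 3 'b = x - 6': DEAD (b not in live set ['z'])
Stmt 4 'y = z + 0': KEEP (y is live); live-in = ['z']
Stmt 5 'a = 1': DEAD (a not in live set ['y'])
Stmt 6 'return y': KEEP (return); live-in = ['y']
Removed statement numbers: [2, 3, 5]
Surviving IR:
  z = 3
  y = z + 0
  return y

Answer: 2 3 5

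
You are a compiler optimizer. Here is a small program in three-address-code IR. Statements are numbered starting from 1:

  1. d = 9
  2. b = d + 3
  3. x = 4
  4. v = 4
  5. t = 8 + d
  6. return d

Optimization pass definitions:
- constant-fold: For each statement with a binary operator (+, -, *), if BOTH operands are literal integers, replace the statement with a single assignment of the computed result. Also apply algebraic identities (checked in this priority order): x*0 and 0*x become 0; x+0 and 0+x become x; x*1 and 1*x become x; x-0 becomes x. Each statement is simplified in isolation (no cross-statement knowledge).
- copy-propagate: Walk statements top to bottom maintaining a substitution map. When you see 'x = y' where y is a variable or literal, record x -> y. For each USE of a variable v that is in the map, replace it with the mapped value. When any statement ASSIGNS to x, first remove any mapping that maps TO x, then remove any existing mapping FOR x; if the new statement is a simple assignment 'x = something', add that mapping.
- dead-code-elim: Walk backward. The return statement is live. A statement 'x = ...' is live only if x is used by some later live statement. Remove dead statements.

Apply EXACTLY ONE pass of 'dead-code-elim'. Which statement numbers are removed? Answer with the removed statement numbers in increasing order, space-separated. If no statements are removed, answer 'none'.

Backward liveness scan:
Stmt 1 'd = 9': KEEP (d is live); live-in = []
Stmt 2 'b = d + 3': DEAD (b not in live set ['d'])
Stmt 3 'x = 4': DEAD (x not in live set ['d'])
Stmt 4 'v = 4': DEAD (v not in live set ['d'])
Stmt 5 't = 8 + d': DEAD (t not in live set ['d'])
Stmt 6 'return d': KEEP (return); live-in = ['d']
Removed statement numbers: [2, 3, 4, 5]
Surviving IR:
  d = 9
  return d

Answer: 2 3 4 5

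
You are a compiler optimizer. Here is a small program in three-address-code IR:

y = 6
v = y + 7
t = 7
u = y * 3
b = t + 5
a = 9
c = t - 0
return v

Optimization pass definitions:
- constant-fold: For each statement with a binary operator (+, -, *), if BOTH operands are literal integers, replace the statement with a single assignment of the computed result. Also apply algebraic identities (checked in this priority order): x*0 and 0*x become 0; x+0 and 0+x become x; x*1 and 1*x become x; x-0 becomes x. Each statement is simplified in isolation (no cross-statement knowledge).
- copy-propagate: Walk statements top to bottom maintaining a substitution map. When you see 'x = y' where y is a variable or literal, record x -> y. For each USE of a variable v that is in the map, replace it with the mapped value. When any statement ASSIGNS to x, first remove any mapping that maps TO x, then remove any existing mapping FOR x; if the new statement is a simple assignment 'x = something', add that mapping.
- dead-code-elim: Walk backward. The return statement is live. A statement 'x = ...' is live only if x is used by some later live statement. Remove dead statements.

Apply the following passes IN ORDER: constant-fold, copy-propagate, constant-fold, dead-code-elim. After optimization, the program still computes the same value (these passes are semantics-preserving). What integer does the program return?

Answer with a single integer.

Answer: 13

Derivation:
Initial IR:
  y = 6
  v = y + 7
  t = 7
  u = y * 3
  b = t + 5
  a = 9
  c = t - 0
  return v
After constant-fold (8 stmts):
  y = 6
  v = y + 7
  t = 7
  u = y * 3
  b = t + 5
  a = 9
  c = t
  return v
After copy-propagate (8 stmts):
  y = 6
  v = 6 + 7
  t = 7
  u = 6 * 3
  b = 7 + 5
  a = 9
  c = 7
  return v
After constant-fold (8 stmts):
  y = 6
  v = 13
  t = 7
  u = 18
  b = 12
  a = 9
  c = 7
  return v
After dead-code-elim (2 stmts):
  v = 13
  return v
Evaluate:
  y = 6  =>  y = 6
  v = y + 7  =>  v = 13
  t = 7  =>  t = 7
  u = y * 3  =>  u = 18
  b = t + 5  =>  b = 12
  a = 9  =>  a = 9
  c = t - 0  =>  c = 7
  return v = 13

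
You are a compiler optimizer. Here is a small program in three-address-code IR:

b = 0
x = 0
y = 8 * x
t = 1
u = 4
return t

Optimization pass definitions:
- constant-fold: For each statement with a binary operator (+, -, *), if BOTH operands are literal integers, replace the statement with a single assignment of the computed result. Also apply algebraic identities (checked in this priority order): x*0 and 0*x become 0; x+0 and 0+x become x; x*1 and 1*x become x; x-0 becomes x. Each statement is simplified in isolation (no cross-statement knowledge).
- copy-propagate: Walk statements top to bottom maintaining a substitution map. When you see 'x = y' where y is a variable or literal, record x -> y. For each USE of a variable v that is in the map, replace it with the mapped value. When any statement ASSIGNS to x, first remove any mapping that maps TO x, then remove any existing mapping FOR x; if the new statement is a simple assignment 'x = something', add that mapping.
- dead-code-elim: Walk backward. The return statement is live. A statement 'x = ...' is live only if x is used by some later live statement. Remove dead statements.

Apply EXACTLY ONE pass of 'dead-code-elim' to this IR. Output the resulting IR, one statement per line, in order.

Applying dead-code-elim statement-by-statement:
  [6] return t  -> KEEP (return); live=['t']
  [5] u = 4  -> DEAD (u not live)
  [4] t = 1  -> KEEP; live=[]
  [3] y = 8 * x  -> DEAD (y not live)
  [2] x = 0  -> DEAD (x not live)
  [1] b = 0  -> DEAD (b not live)
Result (2 stmts):
  t = 1
  return t

Answer: t = 1
return t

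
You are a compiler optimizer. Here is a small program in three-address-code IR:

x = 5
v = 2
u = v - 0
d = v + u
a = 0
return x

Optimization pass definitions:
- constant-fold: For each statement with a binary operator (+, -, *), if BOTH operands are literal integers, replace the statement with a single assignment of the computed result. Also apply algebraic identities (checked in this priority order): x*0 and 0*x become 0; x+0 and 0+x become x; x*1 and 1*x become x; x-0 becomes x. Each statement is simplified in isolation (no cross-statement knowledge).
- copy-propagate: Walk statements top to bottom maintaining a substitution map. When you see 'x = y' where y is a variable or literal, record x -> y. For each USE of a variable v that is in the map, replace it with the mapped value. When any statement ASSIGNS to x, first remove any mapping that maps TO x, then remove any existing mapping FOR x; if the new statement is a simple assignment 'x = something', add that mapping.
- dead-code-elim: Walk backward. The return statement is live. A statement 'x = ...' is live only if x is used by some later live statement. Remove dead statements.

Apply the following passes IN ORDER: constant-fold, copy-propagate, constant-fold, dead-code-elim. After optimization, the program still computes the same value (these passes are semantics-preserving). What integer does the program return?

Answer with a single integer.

Initial IR:
  x = 5
  v = 2
  u = v - 0
  d = v + u
  a = 0
  return x
After constant-fold (6 stmts):
  x = 5
  v = 2
  u = v
  d = v + u
  a = 0
  return x
After copy-propagate (6 stmts):
  x = 5
  v = 2
  u = 2
  d = 2 + 2
  a = 0
  return 5
After constant-fold (6 stmts):
  x = 5
  v = 2
  u = 2
  d = 4
  a = 0
  return 5
After dead-code-elim (1 stmts):
  return 5
Evaluate:
  x = 5  =>  x = 5
  v = 2  =>  v = 2
  u = v - 0  =>  u = 2
  d = v + u  =>  d = 4
  a = 0  =>  a = 0
  return x = 5

Answer: 5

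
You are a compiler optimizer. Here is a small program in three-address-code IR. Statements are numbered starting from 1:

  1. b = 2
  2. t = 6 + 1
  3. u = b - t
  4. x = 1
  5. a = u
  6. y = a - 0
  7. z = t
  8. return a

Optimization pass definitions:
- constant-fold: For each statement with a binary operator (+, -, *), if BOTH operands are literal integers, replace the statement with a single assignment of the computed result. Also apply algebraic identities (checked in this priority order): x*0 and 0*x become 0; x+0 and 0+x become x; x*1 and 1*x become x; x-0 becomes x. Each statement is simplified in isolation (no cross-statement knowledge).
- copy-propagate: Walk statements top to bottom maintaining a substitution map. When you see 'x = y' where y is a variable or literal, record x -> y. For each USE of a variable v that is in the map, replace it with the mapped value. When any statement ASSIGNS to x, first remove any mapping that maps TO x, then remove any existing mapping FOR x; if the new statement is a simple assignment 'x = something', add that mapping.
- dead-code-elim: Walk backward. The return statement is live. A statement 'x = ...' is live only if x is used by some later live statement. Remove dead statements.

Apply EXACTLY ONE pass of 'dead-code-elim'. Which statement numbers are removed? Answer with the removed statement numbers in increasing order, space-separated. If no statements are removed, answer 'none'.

Answer: 4 6 7

Derivation:
Backward liveness scan:
Stmt 1 'b = 2': KEEP (b is live); live-in = []
Stmt 2 't = 6 + 1': KEEP (t is live); live-in = ['b']
Stmt 3 'u = b - t': KEEP (u is live); live-in = ['b', 't']
Stmt 4 'x = 1': DEAD (x not in live set ['u'])
Stmt 5 'a = u': KEEP (a is live); live-in = ['u']
Stmt 6 'y = a - 0': DEAD (y not in live set ['a'])
Stmt 7 'z = t': DEAD (z not in live set ['a'])
Stmt 8 'return a': KEEP (return); live-in = ['a']
Removed statement numbers: [4, 6, 7]
Surviving IR:
  b = 2
  t = 6 + 1
  u = b - t
  a = u
  return a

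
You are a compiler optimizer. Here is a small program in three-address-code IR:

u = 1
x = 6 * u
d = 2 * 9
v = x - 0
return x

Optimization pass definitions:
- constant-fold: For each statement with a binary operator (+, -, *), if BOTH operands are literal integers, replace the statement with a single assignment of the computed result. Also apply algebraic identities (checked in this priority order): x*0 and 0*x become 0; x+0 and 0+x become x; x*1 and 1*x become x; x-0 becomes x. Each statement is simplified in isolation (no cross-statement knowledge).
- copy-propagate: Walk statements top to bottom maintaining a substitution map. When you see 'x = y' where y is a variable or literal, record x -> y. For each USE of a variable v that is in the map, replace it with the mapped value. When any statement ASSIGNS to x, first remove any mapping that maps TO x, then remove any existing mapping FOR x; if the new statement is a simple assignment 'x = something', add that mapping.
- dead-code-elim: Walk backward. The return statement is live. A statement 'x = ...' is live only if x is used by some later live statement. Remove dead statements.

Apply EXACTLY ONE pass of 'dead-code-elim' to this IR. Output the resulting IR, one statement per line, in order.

Answer: u = 1
x = 6 * u
return x

Derivation:
Applying dead-code-elim statement-by-statement:
  [5] return x  -> KEEP (return); live=['x']
  [4] v = x - 0  -> DEAD (v not live)
  [3] d = 2 * 9  -> DEAD (d not live)
  [2] x = 6 * u  -> KEEP; live=['u']
  [1] u = 1  -> KEEP; live=[]
Result (3 stmts):
  u = 1
  x = 6 * u
  return x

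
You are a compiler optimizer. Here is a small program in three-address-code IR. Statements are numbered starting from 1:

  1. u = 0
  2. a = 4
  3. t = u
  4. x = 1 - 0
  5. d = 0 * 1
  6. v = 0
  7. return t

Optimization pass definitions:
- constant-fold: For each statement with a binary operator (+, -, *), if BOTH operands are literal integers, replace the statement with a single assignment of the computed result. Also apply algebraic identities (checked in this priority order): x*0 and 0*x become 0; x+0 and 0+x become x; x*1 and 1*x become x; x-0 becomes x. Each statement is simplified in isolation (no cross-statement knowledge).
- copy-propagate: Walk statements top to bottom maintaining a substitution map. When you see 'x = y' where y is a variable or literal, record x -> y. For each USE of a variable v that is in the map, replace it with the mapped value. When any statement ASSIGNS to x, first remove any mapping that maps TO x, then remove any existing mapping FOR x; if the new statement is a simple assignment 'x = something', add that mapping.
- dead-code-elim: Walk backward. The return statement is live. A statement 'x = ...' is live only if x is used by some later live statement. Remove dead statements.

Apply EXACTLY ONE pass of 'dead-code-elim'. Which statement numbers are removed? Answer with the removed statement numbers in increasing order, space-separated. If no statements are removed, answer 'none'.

Backward liveness scan:
Stmt 1 'u = 0': KEEP (u is live); live-in = []
Stmt 2 'a = 4': DEAD (a not in live set ['u'])
Stmt 3 't = u': KEEP (t is live); live-in = ['u']
Stmt 4 'x = 1 - 0': DEAD (x not in live set ['t'])
Stmt 5 'd = 0 * 1': DEAD (d not in live set ['t'])
Stmt 6 'v = 0': DEAD (v not in live set ['t'])
Stmt 7 'return t': KEEP (return); live-in = ['t']
Removed statement numbers: [2, 4, 5, 6]
Surviving IR:
  u = 0
  t = u
  return t

Answer: 2 4 5 6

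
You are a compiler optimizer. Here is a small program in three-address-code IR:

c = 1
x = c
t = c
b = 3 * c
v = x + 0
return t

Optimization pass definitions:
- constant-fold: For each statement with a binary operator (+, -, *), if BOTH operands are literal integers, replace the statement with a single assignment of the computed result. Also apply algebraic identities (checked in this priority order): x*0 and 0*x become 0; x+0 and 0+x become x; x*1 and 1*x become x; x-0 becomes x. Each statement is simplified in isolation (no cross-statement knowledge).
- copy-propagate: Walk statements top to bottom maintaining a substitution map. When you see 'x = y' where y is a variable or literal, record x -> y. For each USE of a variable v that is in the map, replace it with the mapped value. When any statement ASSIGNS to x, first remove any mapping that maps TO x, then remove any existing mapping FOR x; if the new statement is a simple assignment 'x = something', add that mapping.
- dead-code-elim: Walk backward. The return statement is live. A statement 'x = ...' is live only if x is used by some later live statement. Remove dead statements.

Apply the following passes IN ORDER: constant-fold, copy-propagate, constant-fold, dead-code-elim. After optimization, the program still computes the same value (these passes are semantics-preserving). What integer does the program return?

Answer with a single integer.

Initial IR:
  c = 1
  x = c
  t = c
  b = 3 * c
  v = x + 0
  return t
After constant-fold (6 stmts):
  c = 1
  x = c
  t = c
  b = 3 * c
  v = x
  return t
After copy-propagate (6 stmts):
  c = 1
  x = 1
  t = 1
  b = 3 * 1
  v = 1
  return 1
After constant-fold (6 stmts):
  c = 1
  x = 1
  t = 1
  b = 3
  v = 1
  return 1
After dead-code-elim (1 stmts):
  return 1
Evaluate:
  c = 1  =>  c = 1
  x = c  =>  x = 1
  t = c  =>  t = 1
  b = 3 * c  =>  b = 3
  v = x + 0  =>  v = 1
  return t = 1

Answer: 1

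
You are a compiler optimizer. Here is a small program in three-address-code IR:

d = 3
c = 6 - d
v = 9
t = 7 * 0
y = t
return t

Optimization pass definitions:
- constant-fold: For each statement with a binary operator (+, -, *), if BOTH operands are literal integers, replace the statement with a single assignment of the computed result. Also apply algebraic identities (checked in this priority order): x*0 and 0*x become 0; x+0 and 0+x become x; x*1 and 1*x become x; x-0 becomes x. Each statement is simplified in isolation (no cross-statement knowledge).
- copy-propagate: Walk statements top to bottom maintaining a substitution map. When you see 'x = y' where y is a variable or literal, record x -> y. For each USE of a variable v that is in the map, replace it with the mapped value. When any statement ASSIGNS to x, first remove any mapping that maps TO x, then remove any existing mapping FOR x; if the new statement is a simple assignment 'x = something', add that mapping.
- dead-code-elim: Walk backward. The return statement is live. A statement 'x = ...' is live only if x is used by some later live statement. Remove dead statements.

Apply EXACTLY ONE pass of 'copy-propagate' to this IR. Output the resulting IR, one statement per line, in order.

Answer: d = 3
c = 6 - 3
v = 9
t = 7 * 0
y = t
return t

Derivation:
Applying copy-propagate statement-by-statement:
  [1] d = 3  (unchanged)
  [2] c = 6 - d  -> c = 6 - 3
  [3] v = 9  (unchanged)
  [4] t = 7 * 0  (unchanged)
  [5] y = t  (unchanged)
  [6] return t  (unchanged)
Result (6 stmts):
  d = 3
  c = 6 - 3
  v = 9
  t = 7 * 0
  y = t
  return t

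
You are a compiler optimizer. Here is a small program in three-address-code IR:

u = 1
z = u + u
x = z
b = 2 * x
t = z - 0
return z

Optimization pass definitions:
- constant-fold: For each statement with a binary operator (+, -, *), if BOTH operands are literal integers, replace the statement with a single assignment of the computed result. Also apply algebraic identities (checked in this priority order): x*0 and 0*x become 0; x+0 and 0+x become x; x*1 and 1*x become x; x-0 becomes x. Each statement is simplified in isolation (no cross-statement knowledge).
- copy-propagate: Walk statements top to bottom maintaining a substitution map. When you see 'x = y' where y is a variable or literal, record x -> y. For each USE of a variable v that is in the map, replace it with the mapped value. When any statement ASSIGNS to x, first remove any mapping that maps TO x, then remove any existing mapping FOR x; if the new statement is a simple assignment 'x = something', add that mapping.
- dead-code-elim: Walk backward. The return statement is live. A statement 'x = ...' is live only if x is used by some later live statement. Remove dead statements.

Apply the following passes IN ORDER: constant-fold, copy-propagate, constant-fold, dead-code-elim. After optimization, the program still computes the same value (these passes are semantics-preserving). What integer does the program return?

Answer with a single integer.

Answer: 2

Derivation:
Initial IR:
  u = 1
  z = u + u
  x = z
  b = 2 * x
  t = z - 0
  return z
After constant-fold (6 stmts):
  u = 1
  z = u + u
  x = z
  b = 2 * x
  t = z
  return z
After copy-propagate (6 stmts):
  u = 1
  z = 1 + 1
  x = z
  b = 2 * z
  t = z
  return z
After constant-fold (6 stmts):
  u = 1
  z = 2
  x = z
  b = 2 * z
  t = z
  return z
After dead-code-elim (2 stmts):
  z = 2
  return z
Evaluate:
  u = 1  =>  u = 1
  z = u + u  =>  z = 2
  x = z  =>  x = 2
  b = 2 * x  =>  b = 4
  t = z - 0  =>  t = 2
  return z = 2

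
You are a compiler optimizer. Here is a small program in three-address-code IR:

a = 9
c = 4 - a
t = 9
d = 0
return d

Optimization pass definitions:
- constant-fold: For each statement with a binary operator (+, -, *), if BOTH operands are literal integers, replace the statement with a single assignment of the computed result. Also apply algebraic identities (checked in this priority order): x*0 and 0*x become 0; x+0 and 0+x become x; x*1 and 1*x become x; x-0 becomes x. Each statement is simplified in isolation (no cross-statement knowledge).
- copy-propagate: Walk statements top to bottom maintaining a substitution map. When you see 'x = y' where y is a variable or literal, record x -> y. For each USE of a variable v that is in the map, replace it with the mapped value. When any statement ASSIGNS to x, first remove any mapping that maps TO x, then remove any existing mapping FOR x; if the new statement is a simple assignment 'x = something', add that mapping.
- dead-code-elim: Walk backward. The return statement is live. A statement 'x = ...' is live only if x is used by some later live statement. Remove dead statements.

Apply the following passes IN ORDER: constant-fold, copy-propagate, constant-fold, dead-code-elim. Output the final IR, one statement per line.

Initial IR:
  a = 9
  c = 4 - a
  t = 9
  d = 0
  return d
After constant-fold (5 stmts):
  a = 9
  c = 4 - a
  t = 9
  d = 0
  return d
After copy-propagate (5 stmts):
  a = 9
  c = 4 - 9
  t = 9
  d = 0
  return 0
After constant-fold (5 stmts):
  a = 9
  c = -5
  t = 9
  d = 0
  return 0
After dead-code-elim (1 stmts):
  return 0

Answer: return 0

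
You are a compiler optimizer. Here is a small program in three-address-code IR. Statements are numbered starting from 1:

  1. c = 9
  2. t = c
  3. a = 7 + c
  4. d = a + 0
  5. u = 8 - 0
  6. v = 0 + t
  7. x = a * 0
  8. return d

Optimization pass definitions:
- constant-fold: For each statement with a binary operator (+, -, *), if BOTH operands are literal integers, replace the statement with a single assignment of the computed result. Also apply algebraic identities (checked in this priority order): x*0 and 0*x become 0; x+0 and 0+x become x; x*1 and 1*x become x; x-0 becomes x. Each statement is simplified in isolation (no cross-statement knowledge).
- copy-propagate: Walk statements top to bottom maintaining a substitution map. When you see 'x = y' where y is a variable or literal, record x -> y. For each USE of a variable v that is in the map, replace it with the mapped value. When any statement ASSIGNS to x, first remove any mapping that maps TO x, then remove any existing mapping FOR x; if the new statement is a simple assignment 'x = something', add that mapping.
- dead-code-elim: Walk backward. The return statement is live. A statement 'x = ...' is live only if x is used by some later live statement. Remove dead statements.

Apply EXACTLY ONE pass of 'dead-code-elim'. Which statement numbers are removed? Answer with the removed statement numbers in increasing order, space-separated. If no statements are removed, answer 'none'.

Backward liveness scan:
Stmt 1 'c = 9': KEEP (c is live); live-in = []
Stmt 2 't = c': DEAD (t not in live set ['c'])
Stmt 3 'a = 7 + c': KEEP (a is live); live-in = ['c']
Stmt 4 'd = a + 0': KEEP (d is live); live-in = ['a']
Stmt 5 'u = 8 - 0': DEAD (u not in live set ['d'])
Stmt 6 'v = 0 + t': DEAD (v not in live set ['d'])
Stmt 7 'x = a * 0': DEAD (x not in live set ['d'])
Stmt 8 'return d': KEEP (return); live-in = ['d']
Removed statement numbers: [2, 5, 6, 7]
Surviving IR:
  c = 9
  a = 7 + c
  d = a + 0
  return d

Answer: 2 5 6 7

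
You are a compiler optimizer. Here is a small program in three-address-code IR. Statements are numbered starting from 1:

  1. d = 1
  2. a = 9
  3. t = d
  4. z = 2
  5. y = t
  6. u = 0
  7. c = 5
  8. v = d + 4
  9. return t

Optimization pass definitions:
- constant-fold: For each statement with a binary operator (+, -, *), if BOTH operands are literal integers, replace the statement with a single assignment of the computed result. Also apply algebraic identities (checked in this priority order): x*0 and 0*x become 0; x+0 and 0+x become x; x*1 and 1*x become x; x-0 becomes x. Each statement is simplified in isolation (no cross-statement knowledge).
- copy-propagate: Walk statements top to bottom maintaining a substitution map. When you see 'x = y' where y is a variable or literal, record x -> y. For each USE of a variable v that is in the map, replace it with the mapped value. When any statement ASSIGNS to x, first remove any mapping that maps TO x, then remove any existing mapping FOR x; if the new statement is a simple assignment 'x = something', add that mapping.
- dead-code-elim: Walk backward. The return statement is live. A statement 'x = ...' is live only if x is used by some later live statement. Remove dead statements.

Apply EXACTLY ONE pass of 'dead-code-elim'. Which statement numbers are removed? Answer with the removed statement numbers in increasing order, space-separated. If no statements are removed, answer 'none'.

Backward liveness scan:
Stmt 1 'd = 1': KEEP (d is live); live-in = []
Stmt 2 'a = 9': DEAD (a not in live set ['d'])
Stmt 3 't = d': KEEP (t is live); live-in = ['d']
Stmt 4 'z = 2': DEAD (z not in live set ['t'])
Stmt 5 'y = t': DEAD (y not in live set ['t'])
Stmt 6 'u = 0': DEAD (u not in live set ['t'])
Stmt 7 'c = 5': DEAD (c not in live set ['t'])
Stmt 8 'v = d + 4': DEAD (v not in live set ['t'])
Stmt 9 'return t': KEEP (return); live-in = ['t']
Removed statement numbers: [2, 4, 5, 6, 7, 8]
Surviving IR:
  d = 1
  t = d
  return t

Answer: 2 4 5 6 7 8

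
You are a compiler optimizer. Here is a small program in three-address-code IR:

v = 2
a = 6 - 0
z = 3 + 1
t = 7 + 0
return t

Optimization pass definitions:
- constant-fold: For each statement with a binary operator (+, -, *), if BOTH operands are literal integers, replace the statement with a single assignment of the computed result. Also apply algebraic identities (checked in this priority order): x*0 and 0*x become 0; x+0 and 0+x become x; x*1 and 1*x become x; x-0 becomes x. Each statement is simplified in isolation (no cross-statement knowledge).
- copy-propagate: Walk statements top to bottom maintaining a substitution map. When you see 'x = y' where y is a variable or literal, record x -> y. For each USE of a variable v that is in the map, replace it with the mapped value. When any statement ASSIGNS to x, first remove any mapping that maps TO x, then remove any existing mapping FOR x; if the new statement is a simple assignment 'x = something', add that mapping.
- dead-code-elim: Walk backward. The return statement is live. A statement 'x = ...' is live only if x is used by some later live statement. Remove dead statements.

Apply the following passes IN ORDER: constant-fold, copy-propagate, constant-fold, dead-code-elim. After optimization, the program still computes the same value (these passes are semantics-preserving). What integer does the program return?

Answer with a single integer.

Answer: 7

Derivation:
Initial IR:
  v = 2
  a = 6 - 0
  z = 3 + 1
  t = 7 + 0
  return t
After constant-fold (5 stmts):
  v = 2
  a = 6
  z = 4
  t = 7
  return t
After copy-propagate (5 stmts):
  v = 2
  a = 6
  z = 4
  t = 7
  return 7
After constant-fold (5 stmts):
  v = 2
  a = 6
  z = 4
  t = 7
  return 7
After dead-code-elim (1 stmts):
  return 7
Evaluate:
  v = 2  =>  v = 2
  a = 6 - 0  =>  a = 6
  z = 3 + 1  =>  z = 4
  t = 7 + 0  =>  t = 7
  return t = 7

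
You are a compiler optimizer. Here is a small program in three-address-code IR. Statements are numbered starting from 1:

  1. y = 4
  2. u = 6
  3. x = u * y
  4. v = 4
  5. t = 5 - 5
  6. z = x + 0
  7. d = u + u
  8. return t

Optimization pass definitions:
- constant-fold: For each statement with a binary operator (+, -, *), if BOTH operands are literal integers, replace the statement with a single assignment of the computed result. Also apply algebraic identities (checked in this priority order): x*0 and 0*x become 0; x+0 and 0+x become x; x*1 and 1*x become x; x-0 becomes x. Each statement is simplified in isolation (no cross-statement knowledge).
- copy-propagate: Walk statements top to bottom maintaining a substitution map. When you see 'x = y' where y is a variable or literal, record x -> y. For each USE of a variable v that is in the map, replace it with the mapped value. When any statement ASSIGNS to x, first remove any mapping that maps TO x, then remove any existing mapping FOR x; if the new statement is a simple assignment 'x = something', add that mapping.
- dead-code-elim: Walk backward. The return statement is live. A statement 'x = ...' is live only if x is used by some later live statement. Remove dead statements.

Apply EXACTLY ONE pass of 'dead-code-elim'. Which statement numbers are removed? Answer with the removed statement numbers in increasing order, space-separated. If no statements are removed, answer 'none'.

Answer: 1 2 3 4 6 7

Derivation:
Backward liveness scan:
Stmt 1 'y = 4': DEAD (y not in live set [])
Stmt 2 'u = 6': DEAD (u not in live set [])
Stmt 3 'x = u * y': DEAD (x not in live set [])
Stmt 4 'v = 4': DEAD (v not in live set [])
Stmt 5 't = 5 - 5': KEEP (t is live); live-in = []
Stmt 6 'z = x + 0': DEAD (z not in live set ['t'])
Stmt 7 'd = u + u': DEAD (d not in live set ['t'])
Stmt 8 'return t': KEEP (return); live-in = ['t']
Removed statement numbers: [1, 2, 3, 4, 6, 7]
Surviving IR:
  t = 5 - 5
  return t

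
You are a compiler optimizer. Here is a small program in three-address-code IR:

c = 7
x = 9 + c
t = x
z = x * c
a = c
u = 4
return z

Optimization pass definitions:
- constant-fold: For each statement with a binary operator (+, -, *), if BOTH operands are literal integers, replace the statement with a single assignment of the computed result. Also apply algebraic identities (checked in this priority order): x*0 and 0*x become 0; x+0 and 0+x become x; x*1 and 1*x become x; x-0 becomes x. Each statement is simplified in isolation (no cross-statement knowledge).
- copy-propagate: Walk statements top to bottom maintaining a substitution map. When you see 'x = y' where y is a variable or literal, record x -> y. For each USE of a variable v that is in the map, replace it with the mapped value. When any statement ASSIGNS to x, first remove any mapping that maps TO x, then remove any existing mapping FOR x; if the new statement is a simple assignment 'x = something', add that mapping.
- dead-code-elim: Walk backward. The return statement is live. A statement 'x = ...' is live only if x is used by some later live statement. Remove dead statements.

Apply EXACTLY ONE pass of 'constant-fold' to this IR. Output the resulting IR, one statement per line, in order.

Applying constant-fold statement-by-statement:
  [1] c = 7  (unchanged)
  [2] x = 9 + c  (unchanged)
  [3] t = x  (unchanged)
  [4] z = x * c  (unchanged)
  [5] a = c  (unchanged)
  [6] u = 4  (unchanged)
  [7] return z  (unchanged)
Result (7 stmts):
  c = 7
  x = 9 + c
  t = x
  z = x * c
  a = c
  u = 4
  return z

Answer: c = 7
x = 9 + c
t = x
z = x * c
a = c
u = 4
return z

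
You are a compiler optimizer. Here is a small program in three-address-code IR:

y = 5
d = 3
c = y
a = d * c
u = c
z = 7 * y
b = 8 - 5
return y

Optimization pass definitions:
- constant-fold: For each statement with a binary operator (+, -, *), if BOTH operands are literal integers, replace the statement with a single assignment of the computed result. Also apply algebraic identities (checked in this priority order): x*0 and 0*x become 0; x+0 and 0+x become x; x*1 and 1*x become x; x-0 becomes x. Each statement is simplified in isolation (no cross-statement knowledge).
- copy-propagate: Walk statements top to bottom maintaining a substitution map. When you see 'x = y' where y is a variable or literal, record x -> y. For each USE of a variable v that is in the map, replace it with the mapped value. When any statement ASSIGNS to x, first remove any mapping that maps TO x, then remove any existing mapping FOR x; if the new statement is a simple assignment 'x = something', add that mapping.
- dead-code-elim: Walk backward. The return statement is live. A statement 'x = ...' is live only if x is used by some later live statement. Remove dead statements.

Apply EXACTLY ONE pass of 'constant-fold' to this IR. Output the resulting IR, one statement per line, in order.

Answer: y = 5
d = 3
c = y
a = d * c
u = c
z = 7 * y
b = 3
return y

Derivation:
Applying constant-fold statement-by-statement:
  [1] y = 5  (unchanged)
  [2] d = 3  (unchanged)
  [3] c = y  (unchanged)
  [4] a = d * c  (unchanged)
  [5] u = c  (unchanged)
  [6] z = 7 * y  (unchanged)
  [7] b = 8 - 5  -> b = 3
  [8] return y  (unchanged)
Result (8 stmts):
  y = 5
  d = 3
  c = y
  a = d * c
  u = c
  z = 7 * y
  b = 3
  return y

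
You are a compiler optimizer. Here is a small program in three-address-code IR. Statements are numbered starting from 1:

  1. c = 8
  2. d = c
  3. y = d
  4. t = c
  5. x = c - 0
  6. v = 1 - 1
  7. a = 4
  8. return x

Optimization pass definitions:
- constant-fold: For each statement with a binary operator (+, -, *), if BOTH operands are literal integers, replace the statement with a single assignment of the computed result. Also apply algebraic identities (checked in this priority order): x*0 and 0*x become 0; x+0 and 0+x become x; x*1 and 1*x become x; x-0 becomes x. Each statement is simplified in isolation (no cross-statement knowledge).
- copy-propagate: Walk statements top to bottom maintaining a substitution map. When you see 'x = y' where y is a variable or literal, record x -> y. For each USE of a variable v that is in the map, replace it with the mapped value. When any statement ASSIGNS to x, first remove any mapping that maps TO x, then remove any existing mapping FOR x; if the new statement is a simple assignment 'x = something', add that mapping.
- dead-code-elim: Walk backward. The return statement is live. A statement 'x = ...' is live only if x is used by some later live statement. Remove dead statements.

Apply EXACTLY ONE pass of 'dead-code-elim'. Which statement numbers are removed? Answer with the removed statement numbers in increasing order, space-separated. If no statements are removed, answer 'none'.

Answer: 2 3 4 6 7

Derivation:
Backward liveness scan:
Stmt 1 'c = 8': KEEP (c is live); live-in = []
Stmt 2 'd = c': DEAD (d not in live set ['c'])
Stmt 3 'y = d': DEAD (y not in live set ['c'])
Stmt 4 't = c': DEAD (t not in live set ['c'])
Stmt 5 'x = c - 0': KEEP (x is live); live-in = ['c']
Stmt 6 'v = 1 - 1': DEAD (v not in live set ['x'])
Stmt 7 'a = 4': DEAD (a not in live set ['x'])
Stmt 8 'return x': KEEP (return); live-in = ['x']
Removed statement numbers: [2, 3, 4, 6, 7]
Surviving IR:
  c = 8
  x = c - 0
  return x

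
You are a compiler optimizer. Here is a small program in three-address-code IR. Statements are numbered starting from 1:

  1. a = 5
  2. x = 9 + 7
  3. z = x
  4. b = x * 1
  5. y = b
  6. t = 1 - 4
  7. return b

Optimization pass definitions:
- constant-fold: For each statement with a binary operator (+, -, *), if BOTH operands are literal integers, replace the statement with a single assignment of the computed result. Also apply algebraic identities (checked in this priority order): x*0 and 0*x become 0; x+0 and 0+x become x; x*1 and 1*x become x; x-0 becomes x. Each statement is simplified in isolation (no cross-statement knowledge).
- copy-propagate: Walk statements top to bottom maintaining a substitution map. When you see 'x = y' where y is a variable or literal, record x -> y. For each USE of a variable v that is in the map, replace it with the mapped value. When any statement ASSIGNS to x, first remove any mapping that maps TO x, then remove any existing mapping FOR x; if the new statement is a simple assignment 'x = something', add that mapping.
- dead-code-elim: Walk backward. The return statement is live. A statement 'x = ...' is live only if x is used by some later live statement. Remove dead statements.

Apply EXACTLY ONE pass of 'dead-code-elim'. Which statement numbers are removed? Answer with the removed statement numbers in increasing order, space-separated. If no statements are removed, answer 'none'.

Answer: 1 3 5 6

Derivation:
Backward liveness scan:
Stmt 1 'a = 5': DEAD (a not in live set [])
Stmt 2 'x = 9 + 7': KEEP (x is live); live-in = []
Stmt 3 'z = x': DEAD (z not in live set ['x'])
Stmt 4 'b = x * 1': KEEP (b is live); live-in = ['x']
Stmt 5 'y = b': DEAD (y not in live set ['b'])
Stmt 6 't = 1 - 4': DEAD (t not in live set ['b'])
Stmt 7 'return b': KEEP (return); live-in = ['b']
Removed statement numbers: [1, 3, 5, 6]
Surviving IR:
  x = 9 + 7
  b = x * 1
  return b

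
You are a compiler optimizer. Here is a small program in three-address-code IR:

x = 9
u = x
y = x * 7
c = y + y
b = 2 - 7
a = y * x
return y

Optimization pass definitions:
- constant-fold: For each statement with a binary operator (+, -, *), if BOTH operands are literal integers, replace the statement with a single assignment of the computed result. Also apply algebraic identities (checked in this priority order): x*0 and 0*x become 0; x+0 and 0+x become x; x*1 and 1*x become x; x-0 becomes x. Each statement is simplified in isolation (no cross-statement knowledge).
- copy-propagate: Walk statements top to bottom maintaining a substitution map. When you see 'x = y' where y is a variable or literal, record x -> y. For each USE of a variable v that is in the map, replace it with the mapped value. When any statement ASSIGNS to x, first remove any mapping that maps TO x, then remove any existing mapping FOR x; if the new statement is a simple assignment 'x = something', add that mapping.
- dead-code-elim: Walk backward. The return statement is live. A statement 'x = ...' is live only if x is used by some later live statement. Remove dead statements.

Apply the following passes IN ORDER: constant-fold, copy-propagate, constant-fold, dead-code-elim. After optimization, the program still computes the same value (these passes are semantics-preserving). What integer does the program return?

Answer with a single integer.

Answer: 63

Derivation:
Initial IR:
  x = 9
  u = x
  y = x * 7
  c = y + y
  b = 2 - 7
  a = y * x
  return y
After constant-fold (7 stmts):
  x = 9
  u = x
  y = x * 7
  c = y + y
  b = -5
  a = y * x
  return y
After copy-propagate (7 stmts):
  x = 9
  u = 9
  y = 9 * 7
  c = y + y
  b = -5
  a = y * 9
  return y
After constant-fold (7 stmts):
  x = 9
  u = 9
  y = 63
  c = y + y
  b = -5
  a = y * 9
  return y
After dead-code-elim (2 stmts):
  y = 63
  return y
Evaluate:
  x = 9  =>  x = 9
  u = x  =>  u = 9
  y = x * 7  =>  y = 63
  c = y + y  =>  c = 126
  b = 2 - 7  =>  b = -5
  a = y * x  =>  a = 567
  return y = 63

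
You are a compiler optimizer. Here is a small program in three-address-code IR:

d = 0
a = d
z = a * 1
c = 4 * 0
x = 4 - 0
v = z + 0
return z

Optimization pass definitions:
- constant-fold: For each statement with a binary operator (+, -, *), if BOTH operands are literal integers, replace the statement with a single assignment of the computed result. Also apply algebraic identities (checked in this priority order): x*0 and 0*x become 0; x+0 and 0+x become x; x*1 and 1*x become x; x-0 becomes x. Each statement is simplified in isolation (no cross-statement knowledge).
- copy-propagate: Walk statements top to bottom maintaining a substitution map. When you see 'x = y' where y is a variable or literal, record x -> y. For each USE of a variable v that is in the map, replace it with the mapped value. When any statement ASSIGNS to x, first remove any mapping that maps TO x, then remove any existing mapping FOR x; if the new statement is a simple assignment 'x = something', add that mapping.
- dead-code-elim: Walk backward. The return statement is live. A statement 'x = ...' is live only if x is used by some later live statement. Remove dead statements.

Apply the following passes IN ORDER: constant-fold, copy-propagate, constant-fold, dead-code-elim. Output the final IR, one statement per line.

Answer: return 0

Derivation:
Initial IR:
  d = 0
  a = d
  z = a * 1
  c = 4 * 0
  x = 4 - 0
  v = z + 0
  return z
After constant-fold (7 stmts):
  d = 0
  a = d
  z = a
  c = 0
  x = 4
  v = z
  return z
After copy-propagate (7 stmts):
  d = 0
  a = 0
  z = 0
  c = 0
  x = 4
  v = 0
  return 0
After constant-fold (7 stmts):
  d = 0
  a = 0
  z = 0
  c = 0
  x = 4
  v = 0
  return 0
After dead-code-elim (1 stmts):
  return 0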